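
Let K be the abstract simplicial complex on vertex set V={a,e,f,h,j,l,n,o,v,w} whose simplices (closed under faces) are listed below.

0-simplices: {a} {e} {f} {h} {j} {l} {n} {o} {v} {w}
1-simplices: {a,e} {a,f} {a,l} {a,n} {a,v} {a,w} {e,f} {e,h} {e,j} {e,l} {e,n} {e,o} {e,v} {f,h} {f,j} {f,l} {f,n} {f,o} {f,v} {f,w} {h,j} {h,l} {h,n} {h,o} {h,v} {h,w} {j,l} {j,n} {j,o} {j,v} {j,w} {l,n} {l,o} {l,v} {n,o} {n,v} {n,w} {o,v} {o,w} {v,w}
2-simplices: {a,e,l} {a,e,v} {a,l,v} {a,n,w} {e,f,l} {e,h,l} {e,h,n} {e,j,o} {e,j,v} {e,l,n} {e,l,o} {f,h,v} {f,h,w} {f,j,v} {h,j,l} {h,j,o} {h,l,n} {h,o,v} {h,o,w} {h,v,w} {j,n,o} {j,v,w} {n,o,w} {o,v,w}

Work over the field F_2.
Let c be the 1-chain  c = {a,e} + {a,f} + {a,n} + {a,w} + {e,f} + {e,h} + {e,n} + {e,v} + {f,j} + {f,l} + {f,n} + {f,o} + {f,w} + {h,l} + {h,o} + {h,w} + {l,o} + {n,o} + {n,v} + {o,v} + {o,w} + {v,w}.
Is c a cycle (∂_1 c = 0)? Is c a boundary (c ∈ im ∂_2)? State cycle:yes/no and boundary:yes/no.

cycle:no boundary:no

n_0=10 n_1=40 n_2=24  [Z2]
∂1: piv[ae,af,al,an,av,aw,eh,ej,eo] rk=9  ker:ef,el,en,ev,fh,fj,fl,fn,fo,fv,fw,hj,hl,hn,ho,hv,hw,jl,jn,jo,jv,jw,ln,lo,lv,no,nv,nw,ov,ow,vw
∂2: piv[ael,aev,alv,anw,efl,ehl,ehn,ejo,ejv,eln,elo,fhv,fhw,fjv,hjl,hjo,hov,how,hvw,jno,jvw,now] rk=22  ker:hln,ovw
∂1c = {e} + {f} + {j} + {l} + {n} + {w}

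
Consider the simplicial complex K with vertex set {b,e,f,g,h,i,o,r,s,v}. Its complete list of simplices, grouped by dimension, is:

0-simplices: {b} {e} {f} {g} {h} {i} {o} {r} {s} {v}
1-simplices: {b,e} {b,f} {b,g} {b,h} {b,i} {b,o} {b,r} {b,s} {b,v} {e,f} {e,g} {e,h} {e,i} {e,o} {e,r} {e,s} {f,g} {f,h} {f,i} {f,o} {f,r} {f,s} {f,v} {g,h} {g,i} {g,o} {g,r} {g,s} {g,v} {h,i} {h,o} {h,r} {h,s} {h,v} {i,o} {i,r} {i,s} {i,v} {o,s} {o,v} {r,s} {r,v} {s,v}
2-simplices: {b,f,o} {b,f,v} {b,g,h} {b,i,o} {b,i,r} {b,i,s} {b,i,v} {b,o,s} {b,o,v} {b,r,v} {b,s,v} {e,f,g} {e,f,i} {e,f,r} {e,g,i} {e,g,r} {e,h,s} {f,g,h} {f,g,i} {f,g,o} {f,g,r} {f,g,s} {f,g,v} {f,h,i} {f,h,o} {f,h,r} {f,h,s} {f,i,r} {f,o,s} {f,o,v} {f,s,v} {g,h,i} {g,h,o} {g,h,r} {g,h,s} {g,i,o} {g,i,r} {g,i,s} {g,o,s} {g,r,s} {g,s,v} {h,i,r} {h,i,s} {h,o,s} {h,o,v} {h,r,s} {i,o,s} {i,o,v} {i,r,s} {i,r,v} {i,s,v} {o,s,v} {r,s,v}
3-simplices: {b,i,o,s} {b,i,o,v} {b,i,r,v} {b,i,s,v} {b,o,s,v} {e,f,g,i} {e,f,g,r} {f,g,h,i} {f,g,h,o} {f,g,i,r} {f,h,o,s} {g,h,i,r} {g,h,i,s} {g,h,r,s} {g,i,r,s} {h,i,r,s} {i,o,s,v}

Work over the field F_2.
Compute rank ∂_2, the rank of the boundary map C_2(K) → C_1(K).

rank∂_2=30

n_0=10 n_1=43 n_2=53 n_3=17  [Z2]
∂1: piv[be,bf,bg,bh,bi,bo,br,bs,bv] rk=9  ker:ef,eg,eh,ei,eo,er,es,fg,fh,fi,fo,fr,fs,fv,gh,gi,go,gr,gs,gv,hi,ho,hr,hs,hv,io,ir,is,iv,os,ov,rs,rv,sv
∂2: piv[bfo,bfv,bgh,bio,bir,bis,biv,bos,bov,brv,bsv,efg,efi,efr,egi,egr,ehs,fgh,fgo,fgs,fgv,fhi,fho,fhr,fhs,fir,fos,gio,grs,hov] rk=30  ker:fgi,fgr,fov,fsv,ghi,gho,ghr,ghs,gir,gis,gos,gsv,hir,his,hos,hrs,ios,iov,irs,irv,isv,osv,rsv
∂3: piv[bios,biov,birv,bisv,bosv,efgi,efgr,fghi,fgho,fgir,fhos,ghir,ghis,ghrs,girs] rk=15  ker:hirs,iosv
rk∂_2=30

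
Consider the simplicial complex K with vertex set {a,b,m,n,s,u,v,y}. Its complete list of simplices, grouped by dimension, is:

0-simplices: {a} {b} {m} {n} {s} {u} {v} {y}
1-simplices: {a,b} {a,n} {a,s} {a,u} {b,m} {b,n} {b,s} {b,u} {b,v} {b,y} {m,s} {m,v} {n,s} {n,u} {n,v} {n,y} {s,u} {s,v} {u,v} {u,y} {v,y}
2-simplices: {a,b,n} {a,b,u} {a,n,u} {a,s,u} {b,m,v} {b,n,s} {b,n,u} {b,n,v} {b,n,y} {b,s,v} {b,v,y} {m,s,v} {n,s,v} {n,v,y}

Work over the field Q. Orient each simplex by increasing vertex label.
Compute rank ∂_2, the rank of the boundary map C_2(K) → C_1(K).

rank∂_2=11

n_0=8 n_1=21 n_2=14  [Q]
∂1: piv[ab,an,as,au,bm,bv,by] rk=7  ker:bn,bs,bu,ms,mv,ns,nu,nv,ny,su,sv,uv,uy,vy
∂2: piv[abn,abu,anu,asu,bmv,bns,bnv,bny,bsv,bvy,msv] rk=11  ker:bnu,nsv,nvy
rk∂_2=11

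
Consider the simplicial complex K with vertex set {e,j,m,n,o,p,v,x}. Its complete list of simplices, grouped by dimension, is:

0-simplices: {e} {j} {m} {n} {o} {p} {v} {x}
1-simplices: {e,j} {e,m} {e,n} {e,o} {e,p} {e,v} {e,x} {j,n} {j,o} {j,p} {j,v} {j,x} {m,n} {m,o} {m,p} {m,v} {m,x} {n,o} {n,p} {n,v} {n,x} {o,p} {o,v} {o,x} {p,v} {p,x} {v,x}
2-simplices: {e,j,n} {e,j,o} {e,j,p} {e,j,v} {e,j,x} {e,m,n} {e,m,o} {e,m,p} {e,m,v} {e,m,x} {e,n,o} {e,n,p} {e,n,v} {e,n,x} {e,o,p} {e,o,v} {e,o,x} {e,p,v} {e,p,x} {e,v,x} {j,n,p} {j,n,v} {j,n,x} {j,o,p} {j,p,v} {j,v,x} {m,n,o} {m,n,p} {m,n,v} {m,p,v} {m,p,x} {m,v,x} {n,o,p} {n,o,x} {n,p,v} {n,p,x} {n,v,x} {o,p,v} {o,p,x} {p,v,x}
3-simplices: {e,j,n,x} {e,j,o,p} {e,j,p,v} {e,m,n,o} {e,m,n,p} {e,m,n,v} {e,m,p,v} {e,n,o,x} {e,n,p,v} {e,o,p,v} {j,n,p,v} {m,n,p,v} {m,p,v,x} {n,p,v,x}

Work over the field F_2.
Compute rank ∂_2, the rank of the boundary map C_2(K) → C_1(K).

n_0=8 n_1=27 n_2=40 n_3=14  [Z2]
∂1: piv[ej,em,en,eo,ep,ev,ex] rk=7  ker:jn,jo,jp,jv,jx,mn,mo,mp,mv,mx,no,np,nv,nx,op,ov,ox,pv,px,vx
∂2: piv[ejn,ejo,ejp,ejv,ejx,emn,emo,emp,emv,emx,eno,enp,env,enx,eop,eov,eox,epv,epx,evx] rk=20  ker:jnp,jnv,jnx,jop,jpv,jvx,mno,mnp,mnv,mpv,mpx,mvx,nop,nox,npv,npx,nvx,opv,opx,pvx
∂3: piv[ejnx,ejop,ejpv,emno,emnp,emnv,empv,enox,enpv,eopv,jnpv,mpvx,npvx] rk=13  ker:mnpv
rk∂_2=20

rank∂_2=20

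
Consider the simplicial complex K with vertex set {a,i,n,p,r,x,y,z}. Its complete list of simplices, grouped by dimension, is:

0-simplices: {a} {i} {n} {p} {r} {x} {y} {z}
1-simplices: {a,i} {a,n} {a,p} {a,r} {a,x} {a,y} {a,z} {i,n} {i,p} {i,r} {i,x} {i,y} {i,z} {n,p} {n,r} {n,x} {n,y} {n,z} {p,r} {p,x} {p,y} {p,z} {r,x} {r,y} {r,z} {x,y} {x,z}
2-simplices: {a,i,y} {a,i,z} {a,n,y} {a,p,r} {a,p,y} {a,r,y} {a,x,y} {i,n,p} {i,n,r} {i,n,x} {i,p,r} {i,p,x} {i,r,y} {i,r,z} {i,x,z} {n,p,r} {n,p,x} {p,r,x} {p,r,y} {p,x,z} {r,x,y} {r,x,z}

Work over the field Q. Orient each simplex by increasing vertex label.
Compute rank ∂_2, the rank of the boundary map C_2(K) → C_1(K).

n_0=8 n_1=27 n_2=22  [Q]
∂1: piv[ai,an,ap,ar,ax,ay,az] rk=7  ker:in,ip,ir,ix,iy,iz,np,nr,nx,ny,nz,pr,px,py,pz,rx,ry,rz,xy,xz
∂2: piv[aiy,aiz,any,apr,apy,ary,axy,inp,inr,inx,ipr,ipx,iry,irz,ixz,prx,pxz,rxy] rk=18  ker:npr,npx,pry,rxz
rk∂_2=18

rank∂_2=18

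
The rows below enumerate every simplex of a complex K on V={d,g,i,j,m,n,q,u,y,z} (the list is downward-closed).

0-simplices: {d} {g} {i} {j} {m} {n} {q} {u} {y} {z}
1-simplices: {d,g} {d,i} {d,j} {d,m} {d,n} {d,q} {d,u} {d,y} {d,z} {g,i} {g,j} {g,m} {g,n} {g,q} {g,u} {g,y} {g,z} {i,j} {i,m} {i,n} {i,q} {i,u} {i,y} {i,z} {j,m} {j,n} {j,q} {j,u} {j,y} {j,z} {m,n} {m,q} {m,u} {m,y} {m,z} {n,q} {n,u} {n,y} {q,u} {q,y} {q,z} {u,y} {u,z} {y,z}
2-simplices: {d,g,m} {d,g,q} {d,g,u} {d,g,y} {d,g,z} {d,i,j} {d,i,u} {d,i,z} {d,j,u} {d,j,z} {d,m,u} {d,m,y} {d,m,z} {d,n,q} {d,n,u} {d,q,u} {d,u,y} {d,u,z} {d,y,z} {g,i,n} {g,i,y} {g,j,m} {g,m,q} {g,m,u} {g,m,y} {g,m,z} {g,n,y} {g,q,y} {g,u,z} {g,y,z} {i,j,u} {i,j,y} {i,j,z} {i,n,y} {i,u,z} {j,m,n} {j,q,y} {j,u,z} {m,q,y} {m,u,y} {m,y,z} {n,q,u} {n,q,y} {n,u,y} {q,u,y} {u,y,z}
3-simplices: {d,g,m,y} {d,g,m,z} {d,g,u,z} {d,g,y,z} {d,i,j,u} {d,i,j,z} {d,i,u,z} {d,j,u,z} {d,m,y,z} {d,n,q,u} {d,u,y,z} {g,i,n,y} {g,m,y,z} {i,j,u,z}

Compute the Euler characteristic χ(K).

χ(K)=-2

n_0=10 n_1=44 n_2=46 n_3=14
χ=+10−44+46−14=-2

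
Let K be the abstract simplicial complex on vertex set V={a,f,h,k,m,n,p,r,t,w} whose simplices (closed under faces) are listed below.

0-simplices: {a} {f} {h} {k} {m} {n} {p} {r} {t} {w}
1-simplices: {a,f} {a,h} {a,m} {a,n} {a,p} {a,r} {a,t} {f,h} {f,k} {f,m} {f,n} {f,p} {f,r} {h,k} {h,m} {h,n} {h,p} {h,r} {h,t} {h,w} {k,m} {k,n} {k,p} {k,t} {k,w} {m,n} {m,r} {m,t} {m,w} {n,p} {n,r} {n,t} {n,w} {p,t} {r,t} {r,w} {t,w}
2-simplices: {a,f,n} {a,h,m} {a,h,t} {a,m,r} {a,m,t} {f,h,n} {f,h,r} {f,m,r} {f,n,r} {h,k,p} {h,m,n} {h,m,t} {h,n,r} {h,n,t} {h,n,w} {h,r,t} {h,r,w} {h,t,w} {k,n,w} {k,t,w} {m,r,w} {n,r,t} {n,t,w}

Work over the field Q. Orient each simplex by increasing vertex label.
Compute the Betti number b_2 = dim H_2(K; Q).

b_2=4

n_0=10 n_1=37 n_2=23  [Q]
∂1: piv[af,ah,am,an,ap,ar,at,fk,hw] rk=9  ker:fh,fm,fn,fp,fr,hk,hm,hn,hp,hr,ht,km,kn,kp,kt,kw,mn,mr,mt,mw,np,nr,nt,nw,pt,rt,rw,tw
∂2: piv[afn,ahm,aht,amr,amt,fhn,fhr,fmr,fnr,hkp,hmn,hnt,hnw,hrt,hrw,htw,knw,ktw,mrw] rk=19  ker:hmt,hnr,nrt,ntw
b_2=(23−19)−0=4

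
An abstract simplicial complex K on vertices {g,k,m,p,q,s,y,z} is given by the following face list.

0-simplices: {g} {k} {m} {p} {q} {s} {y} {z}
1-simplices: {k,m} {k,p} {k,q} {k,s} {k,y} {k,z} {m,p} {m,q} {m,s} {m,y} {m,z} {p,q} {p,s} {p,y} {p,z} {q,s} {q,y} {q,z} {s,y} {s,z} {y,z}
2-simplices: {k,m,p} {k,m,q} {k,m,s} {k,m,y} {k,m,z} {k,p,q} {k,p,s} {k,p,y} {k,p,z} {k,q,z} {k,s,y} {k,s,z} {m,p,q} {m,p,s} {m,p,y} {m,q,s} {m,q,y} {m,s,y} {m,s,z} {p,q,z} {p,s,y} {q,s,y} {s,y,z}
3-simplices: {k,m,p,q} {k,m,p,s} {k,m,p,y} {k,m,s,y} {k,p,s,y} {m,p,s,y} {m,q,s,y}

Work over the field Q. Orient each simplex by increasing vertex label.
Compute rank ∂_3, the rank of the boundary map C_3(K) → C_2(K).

rank∂_3=6

n_0=8 n_1=21 n_2=23 n_3=7  [Q]
∂1: piv[km,kp,kq,ks,ky,kz] rk=6  ker:mp,mq,ms,my,mz,pq,ps,py,pz,qs,qy,qz,sy,sz,yz
∂2: piv[kmp,kmq,kms,kmy,kmz,kpq,kps,kpy,kpz,kqz,ksy,ksz,mqs,mqy,syz] rk=15  ker:mpq,mps,mpy,msy,msz,pqz,psy,qsy
∂3: piv[kmpq,kmps,kmpy,kmsy,kpsy,mqsy] rk=6  ker:mpsy
rk∂_3=6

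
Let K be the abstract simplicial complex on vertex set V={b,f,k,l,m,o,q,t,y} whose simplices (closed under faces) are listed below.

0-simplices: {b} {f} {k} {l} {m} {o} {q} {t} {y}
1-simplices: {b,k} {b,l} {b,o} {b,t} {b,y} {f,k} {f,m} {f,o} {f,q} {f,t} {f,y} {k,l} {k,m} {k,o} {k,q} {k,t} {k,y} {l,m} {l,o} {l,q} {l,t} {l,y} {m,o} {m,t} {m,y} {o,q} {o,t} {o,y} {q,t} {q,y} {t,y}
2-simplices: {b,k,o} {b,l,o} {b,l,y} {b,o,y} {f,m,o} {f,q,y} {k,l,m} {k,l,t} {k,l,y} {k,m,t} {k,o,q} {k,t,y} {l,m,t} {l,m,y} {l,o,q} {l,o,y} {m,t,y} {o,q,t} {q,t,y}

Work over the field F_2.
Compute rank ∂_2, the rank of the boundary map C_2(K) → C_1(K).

n_0=9 n_1=31 n_2=19  [Z2]
∂1: piv[bk,bl,bo,bt,by,fk,fm,fq] rk=8  ker:fo,ft,fy,kl,km,ko,kq,kt,ky,lm,lo,lq,lt,ly,mo,mt,my,oq,ot,oy,qt,qy,ty
∂2: piv[bko,blo,bly,boy,fmo,fqy,klm,klt,kly,kmt,koq,kty,lmy,loq,oqt,qty] rk=16  ker:lmt,loy,mty
rk∂_2=16

rank∂_2=16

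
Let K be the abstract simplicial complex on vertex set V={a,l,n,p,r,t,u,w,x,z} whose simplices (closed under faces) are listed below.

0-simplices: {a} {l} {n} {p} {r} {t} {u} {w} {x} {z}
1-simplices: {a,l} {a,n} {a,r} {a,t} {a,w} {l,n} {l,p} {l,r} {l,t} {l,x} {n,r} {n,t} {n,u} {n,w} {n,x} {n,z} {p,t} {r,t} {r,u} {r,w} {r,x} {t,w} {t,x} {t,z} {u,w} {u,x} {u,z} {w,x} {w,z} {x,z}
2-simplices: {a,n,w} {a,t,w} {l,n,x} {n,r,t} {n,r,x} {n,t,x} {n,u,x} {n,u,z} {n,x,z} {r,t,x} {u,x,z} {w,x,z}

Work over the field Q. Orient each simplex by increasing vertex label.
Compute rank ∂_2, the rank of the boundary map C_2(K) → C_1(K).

rank∂_2=10

n_0=10 n_1=30 n_2=12  [Q]
∂1: piv[al,an,ar,at,aw,lp,lx,nu,nz] rk=9  ker:ln,lr,lt,nr,nt,nw,nx,pt,rt,ru,rw,rx,tw,tx,tz,uw,ux,uz,wx,wz,xz
∂2: piv[anw,atw,lnx,nrt,nrx,ntx,nux,nuz,nxz,wxz] rk=10  ker:rtx,uxz
rk∂_2=10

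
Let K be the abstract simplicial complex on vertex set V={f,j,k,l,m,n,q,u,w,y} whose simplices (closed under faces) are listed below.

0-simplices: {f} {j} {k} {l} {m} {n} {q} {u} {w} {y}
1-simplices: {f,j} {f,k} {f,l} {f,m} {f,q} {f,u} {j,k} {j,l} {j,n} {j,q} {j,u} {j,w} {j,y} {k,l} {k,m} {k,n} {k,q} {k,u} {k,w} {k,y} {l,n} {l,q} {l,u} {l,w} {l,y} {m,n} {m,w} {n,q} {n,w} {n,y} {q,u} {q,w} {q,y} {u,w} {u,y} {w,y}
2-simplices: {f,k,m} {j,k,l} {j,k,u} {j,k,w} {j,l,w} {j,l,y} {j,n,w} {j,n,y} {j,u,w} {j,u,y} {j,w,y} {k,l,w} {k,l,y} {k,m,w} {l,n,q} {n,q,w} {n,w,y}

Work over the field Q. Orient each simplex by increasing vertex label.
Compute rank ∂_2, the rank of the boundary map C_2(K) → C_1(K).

n_0=10 n_1=36 n_2=17  [Q]
∂1: piv[fj,fk,fl,fm,fq,fu,jn,jw,jy] rk=9  ker:jk,jl,jq,ju,kl,km,kn,kq,ku,kw,ky,ln,lq,lu,lw,ly,mn,mw,nq,nw,ny,qu,qw,qy,uw,uy,wy
∂2: piv[fkm,jkl,jku,jkw,jlw,jly,jnw,jny,juw,juy,jwy,kly,kmw,lnq,nqw] rk=15  ker:klw,nwy
rk∂_2=15

rank∂_2=15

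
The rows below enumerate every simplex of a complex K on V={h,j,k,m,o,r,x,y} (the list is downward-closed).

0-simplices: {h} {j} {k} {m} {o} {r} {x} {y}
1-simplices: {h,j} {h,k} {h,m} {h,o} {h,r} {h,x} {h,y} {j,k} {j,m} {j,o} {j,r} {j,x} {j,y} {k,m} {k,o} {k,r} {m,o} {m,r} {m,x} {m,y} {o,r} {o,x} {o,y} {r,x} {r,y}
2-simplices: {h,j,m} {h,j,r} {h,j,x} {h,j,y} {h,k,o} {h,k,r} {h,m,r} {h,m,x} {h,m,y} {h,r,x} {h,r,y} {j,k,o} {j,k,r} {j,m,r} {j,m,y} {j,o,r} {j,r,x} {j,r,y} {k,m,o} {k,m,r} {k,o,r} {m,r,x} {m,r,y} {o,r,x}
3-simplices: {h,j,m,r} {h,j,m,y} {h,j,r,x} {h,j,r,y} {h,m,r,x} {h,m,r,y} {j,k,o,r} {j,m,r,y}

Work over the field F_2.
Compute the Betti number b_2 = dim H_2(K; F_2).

b_2=0

n_0=8 n_1=25 n_2=24 n_3=8  [Z2]
∂1: piv[hj,hk,hm,ho,hr,hx,hy] rk=7  ker:jk,jm,jo,jr,jx,jy,km,ko,kr,mo,mr,mx,my,or,ox,oy,rx,ry
∂2: piv[hjm,hjr,hjx,hjy,hko,hkr,hmr,hmx,hmy,hrx,hry,jko,jkr,jor,kmo,kmr,orx] rk=17  ker:jmr,jmy,jrx,jry,kor,mrx,mry
∂3: piv[hjmr,hjmy,hjrx,hjry,hmrx,hmry,jkor] rk=7  ker:jmry
b_2=(24−17)−7=0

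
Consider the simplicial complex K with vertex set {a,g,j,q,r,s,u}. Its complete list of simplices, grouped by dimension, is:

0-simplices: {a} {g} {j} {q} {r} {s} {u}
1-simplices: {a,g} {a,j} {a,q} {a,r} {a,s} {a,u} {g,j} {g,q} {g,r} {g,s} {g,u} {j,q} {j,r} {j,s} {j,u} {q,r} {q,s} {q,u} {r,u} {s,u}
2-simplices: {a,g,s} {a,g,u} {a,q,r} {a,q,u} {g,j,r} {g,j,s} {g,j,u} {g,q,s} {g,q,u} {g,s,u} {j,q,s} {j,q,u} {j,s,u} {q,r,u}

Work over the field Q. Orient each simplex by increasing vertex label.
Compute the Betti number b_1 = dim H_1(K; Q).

b_1=2

n_0=7 n_1=20 n_2=14  [Q]
∂1: piv[ag,aj,aq,ar,as,au] rk=6  ker:gj,gq,gr,gs,gu,jq,jr,js,ju,qr,qs,qu,ru,su
∂2: piv[ags,agu,aqr,aqu,gjr,gjs,gju,gqs,gqu,gsu,jqs,qru] rk=12  ker:jqu,jsu
b_1=(20−6)−12=2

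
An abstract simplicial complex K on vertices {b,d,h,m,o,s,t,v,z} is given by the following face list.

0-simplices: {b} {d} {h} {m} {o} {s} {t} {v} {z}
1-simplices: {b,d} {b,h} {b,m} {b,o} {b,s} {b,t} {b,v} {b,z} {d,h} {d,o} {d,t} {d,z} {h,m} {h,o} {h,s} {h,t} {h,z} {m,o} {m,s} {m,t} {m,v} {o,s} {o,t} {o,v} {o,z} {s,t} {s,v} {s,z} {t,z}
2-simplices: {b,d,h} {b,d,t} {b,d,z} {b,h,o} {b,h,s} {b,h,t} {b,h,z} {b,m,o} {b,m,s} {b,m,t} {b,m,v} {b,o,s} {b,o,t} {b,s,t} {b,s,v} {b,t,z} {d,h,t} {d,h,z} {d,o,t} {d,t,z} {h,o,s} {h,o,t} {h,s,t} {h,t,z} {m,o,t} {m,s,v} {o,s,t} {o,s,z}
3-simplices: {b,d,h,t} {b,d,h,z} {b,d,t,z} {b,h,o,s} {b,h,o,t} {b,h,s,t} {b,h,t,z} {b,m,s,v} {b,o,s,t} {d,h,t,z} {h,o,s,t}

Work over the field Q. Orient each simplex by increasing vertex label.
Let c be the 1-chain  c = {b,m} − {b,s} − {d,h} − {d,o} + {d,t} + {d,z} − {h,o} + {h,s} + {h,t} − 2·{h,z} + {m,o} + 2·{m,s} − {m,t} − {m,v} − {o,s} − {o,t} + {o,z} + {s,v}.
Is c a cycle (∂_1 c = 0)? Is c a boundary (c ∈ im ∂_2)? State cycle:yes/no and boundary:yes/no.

cycle:yes boundary:no

n_0=9 n_1=29 n_2=28 n_3=11  [Q]
∂1: piv[bd,bh,bm,bo,bs,bt,bv,bz] rk=8  ker:dh,do,dt,dz,hm,ho,hs,ht,hz,mo,ms,mt,mv,os,ot,ov,oz,st,sv,sz,tz
∂2: piv[bdh,bdt,bdz,bho,bhs,bht,bhz,bmo,bms,bmt,bmv,bos,bot,bst,bsv,btz,dot,osz] rk=18  ker:dht,dhz,dtz,hos,hot,hst,htz,mot,msv,ost
∂3: piv[bdht,bdhz,bdtz,bhos,bhot,bhst,bhtz,bmsv,bost] rk=9  ker:dhtz,host
∂1c = 0
c vs im∂2: residual ≠ 0 ⇒ not boundary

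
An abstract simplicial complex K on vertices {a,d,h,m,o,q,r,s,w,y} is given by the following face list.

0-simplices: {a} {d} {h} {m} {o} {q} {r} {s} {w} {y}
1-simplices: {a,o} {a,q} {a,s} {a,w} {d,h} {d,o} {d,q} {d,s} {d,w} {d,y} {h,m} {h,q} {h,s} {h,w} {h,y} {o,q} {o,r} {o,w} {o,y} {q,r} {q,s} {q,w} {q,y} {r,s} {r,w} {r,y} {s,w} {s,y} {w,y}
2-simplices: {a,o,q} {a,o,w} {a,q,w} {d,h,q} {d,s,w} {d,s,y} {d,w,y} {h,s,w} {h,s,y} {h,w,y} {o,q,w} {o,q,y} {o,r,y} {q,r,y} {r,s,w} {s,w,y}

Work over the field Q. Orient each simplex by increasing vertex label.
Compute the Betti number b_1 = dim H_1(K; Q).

n_0=10 n_1=29 n_2=16  [Q]
∂1: piv[ao,aq,as,aw,dh,do,dy,hm,or] rk=9  ker:dq,ds,dw,hq,hs,hw,hy,oq,ow,oy,qr,qs,qw,qy,rs,rw,ry,sw,sy,wy
∂2: piv[aoq,aow,aqw,dhq,dsw,dsy,dwy,hsw,hsy,oqy,ory,qry,rsw] rk=13  ker:hwy,oqw,swy
b_1=(29−9)−13=7

b_1=7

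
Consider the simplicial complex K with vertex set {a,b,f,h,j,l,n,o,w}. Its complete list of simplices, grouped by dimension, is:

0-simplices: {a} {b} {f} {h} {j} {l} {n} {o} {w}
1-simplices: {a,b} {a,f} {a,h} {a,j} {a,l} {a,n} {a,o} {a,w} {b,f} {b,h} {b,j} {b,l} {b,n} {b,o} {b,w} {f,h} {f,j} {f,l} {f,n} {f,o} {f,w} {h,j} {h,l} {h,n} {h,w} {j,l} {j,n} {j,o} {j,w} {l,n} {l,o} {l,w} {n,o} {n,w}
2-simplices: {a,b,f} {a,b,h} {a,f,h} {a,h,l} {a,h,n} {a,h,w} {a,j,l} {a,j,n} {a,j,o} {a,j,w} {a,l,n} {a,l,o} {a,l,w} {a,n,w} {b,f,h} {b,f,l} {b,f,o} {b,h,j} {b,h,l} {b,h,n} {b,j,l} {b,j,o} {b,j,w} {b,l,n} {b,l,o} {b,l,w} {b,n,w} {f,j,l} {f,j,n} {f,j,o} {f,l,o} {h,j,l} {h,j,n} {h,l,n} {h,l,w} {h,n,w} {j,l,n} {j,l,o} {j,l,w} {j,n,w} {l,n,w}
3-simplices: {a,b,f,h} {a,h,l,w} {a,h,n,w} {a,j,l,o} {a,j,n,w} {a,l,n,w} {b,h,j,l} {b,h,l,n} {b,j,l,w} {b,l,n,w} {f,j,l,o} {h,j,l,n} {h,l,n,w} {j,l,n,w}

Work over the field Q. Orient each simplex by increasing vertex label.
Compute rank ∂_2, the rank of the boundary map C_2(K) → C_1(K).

n_0=9 n_1=34 n_2=41 n_3=14  [Q]
∂1: piv[ab,af,ah,aj,al,an,ao,aw] rk=8  ker:bf,bh,bj,bl,bn,bo,bw,fh,fj,fl,fn,fo,fw,hj,hl,hn,hw,jl,jn,jo,jw,ln,lo,lw,no,nw
∂2: piv[abf,abh,afh,ahl,ahn,ahw,ajl,ajn,ajo,ajw,aln,alo,alw,anw,bfl,bfo,bhj,bhl,bhn,bjl,bjo,bjw,fjl,fjn] rk=24  ker:bfh,bln,blo,blw,bnw,fjo,flo,hjl,hjn,hln,hlw,hnw,jln,jlo,jlw,jnw,lnw
∂3: piv[abfh,ahlw,ahnw,ajlo,ajnw,alnw,bhjl,bhln,bjlw,blnw,fjlo,hjln,hlnw,jlnw] rk=14
rk∂_2=24

rank∂_2=24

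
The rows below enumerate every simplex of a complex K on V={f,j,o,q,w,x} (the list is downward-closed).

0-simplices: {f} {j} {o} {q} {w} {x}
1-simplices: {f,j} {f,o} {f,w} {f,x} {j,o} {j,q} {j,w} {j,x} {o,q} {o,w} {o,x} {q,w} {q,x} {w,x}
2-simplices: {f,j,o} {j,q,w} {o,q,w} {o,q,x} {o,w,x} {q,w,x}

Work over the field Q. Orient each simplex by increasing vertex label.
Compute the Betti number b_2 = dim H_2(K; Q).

b_2=1

n_0=6 n_1=14 n_2=6  [Q]
∂1: piv[fj,fo,fw,fx,jq] rk=5  ker:jo,jw,jx,oq,ow,ox,qw,qx,wx
∂2: piv[fjo,jqw,oqw,oqx,owx] rk=5  ker:qwx
b_2=(6−5)−0=1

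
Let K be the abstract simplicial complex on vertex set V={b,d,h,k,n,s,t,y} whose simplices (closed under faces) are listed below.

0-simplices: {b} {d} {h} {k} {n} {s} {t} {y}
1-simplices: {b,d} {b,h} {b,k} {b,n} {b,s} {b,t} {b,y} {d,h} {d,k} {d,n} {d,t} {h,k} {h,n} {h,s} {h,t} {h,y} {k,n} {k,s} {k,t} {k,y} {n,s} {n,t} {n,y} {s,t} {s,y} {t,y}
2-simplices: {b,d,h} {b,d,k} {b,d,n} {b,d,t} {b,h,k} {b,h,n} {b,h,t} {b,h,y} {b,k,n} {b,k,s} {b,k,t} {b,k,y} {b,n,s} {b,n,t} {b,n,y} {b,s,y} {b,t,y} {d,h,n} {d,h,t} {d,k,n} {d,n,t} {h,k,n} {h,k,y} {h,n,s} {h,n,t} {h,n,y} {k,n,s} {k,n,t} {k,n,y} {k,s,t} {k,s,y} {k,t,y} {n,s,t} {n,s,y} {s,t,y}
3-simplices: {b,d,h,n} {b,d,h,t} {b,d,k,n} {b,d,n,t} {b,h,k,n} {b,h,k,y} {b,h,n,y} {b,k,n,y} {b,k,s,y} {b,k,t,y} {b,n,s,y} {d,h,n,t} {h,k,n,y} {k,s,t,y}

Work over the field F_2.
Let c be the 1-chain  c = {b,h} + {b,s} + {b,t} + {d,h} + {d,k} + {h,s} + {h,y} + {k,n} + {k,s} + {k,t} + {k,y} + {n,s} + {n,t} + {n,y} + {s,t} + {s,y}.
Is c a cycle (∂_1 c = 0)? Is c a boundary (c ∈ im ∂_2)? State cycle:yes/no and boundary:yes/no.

cycle:no boundary:no

n_0=8 n_1=26 n_2=35 n_3=14  [Z2]
∂1: piv[bd,bh,bk,bn,bs,bt,by] rk=7  ker:dh,dk,dn,dt,hk,hn,hs,ht,hy,kn,ks,kt,ky,ns,nt,ny,st,sy,ty
∂2: piv[bdh,bdk,bdn,bdt,bhk,bhn,bht,bhy,bkn,bks,bkt,bky,bns,bnt,bny,bsy,bty,hns,kst] rk=19  ker:dhn,dht,dkn,dnt,hkn,hky,hnt,hny,kns,knt,kny,ksy,kty,nst,nsy,sty
∂3: piv[bdhn,bdht,bdkn,bdnt,bhkn,bhky,bhny,bkny,bksy,bkty,bnsy,dhnt,ksty] rk=13  ker:hkny
∂1c = {b} + {k}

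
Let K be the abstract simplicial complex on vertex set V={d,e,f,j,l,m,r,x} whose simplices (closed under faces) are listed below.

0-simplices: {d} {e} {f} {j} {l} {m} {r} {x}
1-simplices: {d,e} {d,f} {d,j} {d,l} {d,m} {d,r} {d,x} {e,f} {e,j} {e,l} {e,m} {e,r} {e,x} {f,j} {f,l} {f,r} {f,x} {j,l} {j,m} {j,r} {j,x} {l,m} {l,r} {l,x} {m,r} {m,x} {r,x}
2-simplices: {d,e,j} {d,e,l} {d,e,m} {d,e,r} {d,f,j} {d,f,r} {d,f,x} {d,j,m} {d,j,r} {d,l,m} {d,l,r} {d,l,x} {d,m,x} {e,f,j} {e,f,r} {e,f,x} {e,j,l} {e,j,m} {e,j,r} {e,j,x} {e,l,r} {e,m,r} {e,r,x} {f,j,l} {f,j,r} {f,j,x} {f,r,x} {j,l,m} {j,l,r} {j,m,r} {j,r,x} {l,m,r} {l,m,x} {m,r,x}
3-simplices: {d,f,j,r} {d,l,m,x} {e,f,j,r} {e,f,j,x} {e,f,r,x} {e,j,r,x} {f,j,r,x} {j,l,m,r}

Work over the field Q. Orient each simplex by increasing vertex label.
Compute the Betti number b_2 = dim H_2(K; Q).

b_2=7

n_0=8 n_1=27 n_2=34 n_3=8  [Q]
∂1: piv[de,df,dj,dl,dm,dr,dx] rk=7  ker:ef,ej,el,em,er,ex,fj,fl,fr,fx,jl,jm,jr,jx,lm,lr,lx,mr,mx,rx
∂2: piv[dej,del,dem,der,dfj,dfr,dfx,djm,djr,dlm,dlr,dlx,dmx,efj,efx,ejl,ejx,emr,erx,fjl] rk=20  ker:efr,ejm,ejr,elr,fjr,fjx,frx,jlm,jlr,jmr,jrx,lmr,lmx,mrx
∂3: piv[dfjr,dlmx,efjr,efjx,efrx,ejrx,jlmr] rk=7  ker:fjrx
b_2=(34−20)−7=7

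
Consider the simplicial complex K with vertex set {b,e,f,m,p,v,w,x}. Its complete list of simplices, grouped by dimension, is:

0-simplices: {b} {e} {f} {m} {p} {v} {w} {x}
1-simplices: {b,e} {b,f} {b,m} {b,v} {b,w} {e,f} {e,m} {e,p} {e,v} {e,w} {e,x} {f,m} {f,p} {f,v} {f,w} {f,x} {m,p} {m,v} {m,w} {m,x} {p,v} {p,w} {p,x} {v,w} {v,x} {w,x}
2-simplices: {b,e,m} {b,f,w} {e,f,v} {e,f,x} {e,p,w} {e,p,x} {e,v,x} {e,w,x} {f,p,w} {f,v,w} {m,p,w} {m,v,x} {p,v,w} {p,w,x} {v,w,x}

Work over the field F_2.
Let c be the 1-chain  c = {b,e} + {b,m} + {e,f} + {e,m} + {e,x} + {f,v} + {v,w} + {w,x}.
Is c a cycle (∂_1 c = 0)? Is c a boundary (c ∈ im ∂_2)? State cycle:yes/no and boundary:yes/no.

cycle:yes boundary:yes

n_0=8 n_1=26 n_2=15  [Z2]
∂1: piv[be,bf,bm,bv,bw,ep,ex] rk=7  ker:ef,em,ev,ew,fm,fp,fv,fw,fx,mp,mv,mw,mx,pv,pw,px,vw,vx,wx
∂2: piv[bem,bfw,efv,efx,epw,epx,evx,ewx,fpw,fvw,mpw,mvx,pvw,vwx] rk=14  ker:pwx
∂1c = 0
c vs im∂2: reduces to 0 ⇒ boundary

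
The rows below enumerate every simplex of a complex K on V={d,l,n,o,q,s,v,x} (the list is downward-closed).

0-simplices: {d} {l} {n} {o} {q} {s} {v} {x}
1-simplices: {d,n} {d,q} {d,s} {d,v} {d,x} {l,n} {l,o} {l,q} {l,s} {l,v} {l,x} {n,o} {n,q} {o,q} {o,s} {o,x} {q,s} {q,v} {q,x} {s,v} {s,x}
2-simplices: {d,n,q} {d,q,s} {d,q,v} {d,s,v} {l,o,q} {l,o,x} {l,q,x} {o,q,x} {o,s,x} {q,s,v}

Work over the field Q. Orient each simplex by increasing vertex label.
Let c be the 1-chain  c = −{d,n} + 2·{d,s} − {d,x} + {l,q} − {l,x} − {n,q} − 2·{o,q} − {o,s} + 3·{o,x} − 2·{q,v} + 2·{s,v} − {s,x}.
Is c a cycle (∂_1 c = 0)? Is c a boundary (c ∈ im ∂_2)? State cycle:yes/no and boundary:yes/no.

n_0=8 n_1=21 n_2=10  [Q]
∂1: piv[dn,dq,ds,dv,dx,ln,lo] rk=7  ker:lq,ls,lv,lx,no,nq,oq,os,ox,qs,qv,qx,sv,sx
∂2: piv[dnq,dqs,dqv,dsv,loq,lox,lqx,osx] rk=8  ker:oqx,qsv
∂1c = 0
c vs im∂2: residual ≠ 0 ⇒ not boundary

cycle:yes boundary:no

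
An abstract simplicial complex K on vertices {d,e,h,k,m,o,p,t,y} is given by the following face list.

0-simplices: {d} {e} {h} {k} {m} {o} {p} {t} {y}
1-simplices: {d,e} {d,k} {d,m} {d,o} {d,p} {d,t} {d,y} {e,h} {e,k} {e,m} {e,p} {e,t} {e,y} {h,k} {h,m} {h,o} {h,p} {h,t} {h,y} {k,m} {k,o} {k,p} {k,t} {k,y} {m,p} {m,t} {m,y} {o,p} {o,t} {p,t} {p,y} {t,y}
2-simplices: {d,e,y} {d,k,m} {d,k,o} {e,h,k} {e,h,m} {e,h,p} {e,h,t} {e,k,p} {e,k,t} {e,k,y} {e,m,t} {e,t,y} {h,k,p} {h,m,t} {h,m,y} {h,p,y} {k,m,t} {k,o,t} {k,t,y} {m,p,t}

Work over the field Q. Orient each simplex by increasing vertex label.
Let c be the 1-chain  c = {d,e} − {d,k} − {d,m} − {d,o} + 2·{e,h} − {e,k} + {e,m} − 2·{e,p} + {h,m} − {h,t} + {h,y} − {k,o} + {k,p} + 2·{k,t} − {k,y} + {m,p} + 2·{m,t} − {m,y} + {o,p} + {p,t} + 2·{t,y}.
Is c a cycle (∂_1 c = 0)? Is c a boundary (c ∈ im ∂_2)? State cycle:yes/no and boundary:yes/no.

n_0=9 n_1=32 n_2=20  [Q]
∂1: piv[de,dk,dm,do,dp,dt,dy,eh] rk=8  ker:ek,em,ep,et,ey,hk,hm,ho,hp,ht,hy,km,ko,kp,kt,ky,mp,mt,my,op,ot,pt,py,ty
∂2: piv[dey,dkm,dko,ehk,ehm,ehp,eht,ekp,ekt,eky,emt,ety,hmy,hpy,kmt,kot,mpt] rk=17  ker:hkp,hmt,kty
∂1c = 2·{d} + {e} + {h} − 3·{k} − {m} − 3·{o} + 2·{t} + {y}

cycle:no boundary:no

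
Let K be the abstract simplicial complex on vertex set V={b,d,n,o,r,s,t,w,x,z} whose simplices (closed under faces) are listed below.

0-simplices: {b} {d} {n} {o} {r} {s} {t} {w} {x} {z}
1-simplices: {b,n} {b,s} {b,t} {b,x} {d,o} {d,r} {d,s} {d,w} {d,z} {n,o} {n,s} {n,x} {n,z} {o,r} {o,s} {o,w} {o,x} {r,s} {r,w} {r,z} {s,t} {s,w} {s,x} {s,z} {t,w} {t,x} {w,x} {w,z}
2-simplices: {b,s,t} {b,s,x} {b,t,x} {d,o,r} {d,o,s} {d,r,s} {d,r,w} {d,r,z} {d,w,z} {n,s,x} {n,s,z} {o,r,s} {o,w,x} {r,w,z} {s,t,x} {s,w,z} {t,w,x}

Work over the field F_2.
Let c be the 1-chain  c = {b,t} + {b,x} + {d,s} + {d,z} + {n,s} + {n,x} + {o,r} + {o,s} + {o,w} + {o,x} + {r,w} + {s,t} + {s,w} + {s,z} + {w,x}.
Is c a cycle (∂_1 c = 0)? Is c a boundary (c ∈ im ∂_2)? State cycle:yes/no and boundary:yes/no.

cycle:yes boundary:yes

n_0=10 n_1=28 n_2=17  [Z2]
∂1: piv[bn,bs,bt,bx,do,dr,ds,dw,dz] rk=9  ker:no,ns,nx,nz,or,os,ow,ox,rs,rw,rz,st,sw,sx,sz,tw,tx,wx,wz
∂2: piv[bst,bsx,btx,dor,dos,drs,drw,drz,dwz,nsx,nsz,owx,swz,twx] rk=14  ker:ors,rwz,stx
∂1c = 0
c vs im∂2: reduces to 0 ⇒ boundary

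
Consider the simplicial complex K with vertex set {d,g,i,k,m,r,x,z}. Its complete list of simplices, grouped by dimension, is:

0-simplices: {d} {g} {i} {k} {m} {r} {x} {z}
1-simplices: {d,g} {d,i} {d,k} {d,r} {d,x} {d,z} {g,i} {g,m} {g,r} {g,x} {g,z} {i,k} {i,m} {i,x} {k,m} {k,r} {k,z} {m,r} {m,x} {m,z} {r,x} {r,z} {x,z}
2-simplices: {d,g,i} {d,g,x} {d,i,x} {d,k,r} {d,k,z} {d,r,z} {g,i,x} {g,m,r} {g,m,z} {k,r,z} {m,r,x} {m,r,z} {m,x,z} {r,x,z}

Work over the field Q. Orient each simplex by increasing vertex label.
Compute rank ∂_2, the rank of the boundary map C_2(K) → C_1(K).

n_0=8 n_1=23 n_2=14  [Q]
∂1: piv[dg,di,dk,dr,dx,dz,gm] rk=7  ker:gi,gr,gx,gz,ik,im,ix,km,kr,kz,mr,mx,mz,rx,rz,xz
∂2: piv[dgi,dgx,dix,dkr,dkz,drz,gmr,gmz,mrx,mrz,mxz] rk=11  ker:gix,krz,rxz
rk∂_2=11

rank∂_2=11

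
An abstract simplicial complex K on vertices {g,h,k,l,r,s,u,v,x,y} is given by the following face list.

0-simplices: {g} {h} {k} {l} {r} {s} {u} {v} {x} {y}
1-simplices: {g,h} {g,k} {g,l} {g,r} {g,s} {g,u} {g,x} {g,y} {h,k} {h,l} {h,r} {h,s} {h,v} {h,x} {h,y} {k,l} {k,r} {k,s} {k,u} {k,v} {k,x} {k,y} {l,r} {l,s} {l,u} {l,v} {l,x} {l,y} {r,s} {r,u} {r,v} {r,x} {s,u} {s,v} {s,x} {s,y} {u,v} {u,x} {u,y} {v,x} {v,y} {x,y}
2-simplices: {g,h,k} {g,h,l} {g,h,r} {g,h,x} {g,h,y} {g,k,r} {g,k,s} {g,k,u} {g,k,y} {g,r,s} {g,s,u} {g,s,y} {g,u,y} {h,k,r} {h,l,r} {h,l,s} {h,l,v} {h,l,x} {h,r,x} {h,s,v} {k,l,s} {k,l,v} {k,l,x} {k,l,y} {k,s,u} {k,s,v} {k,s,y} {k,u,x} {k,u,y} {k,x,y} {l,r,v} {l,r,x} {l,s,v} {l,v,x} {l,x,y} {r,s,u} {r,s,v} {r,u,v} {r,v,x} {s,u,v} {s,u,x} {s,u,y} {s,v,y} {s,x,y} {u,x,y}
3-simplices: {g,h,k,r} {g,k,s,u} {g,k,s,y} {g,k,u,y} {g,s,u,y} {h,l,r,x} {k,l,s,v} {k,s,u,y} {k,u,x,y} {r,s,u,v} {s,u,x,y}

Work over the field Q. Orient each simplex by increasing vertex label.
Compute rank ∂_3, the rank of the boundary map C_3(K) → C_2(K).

n_0=10 n_1=42 n_2=45 n_3=11  [Q]
∂1: piv[gh,gk,gl,gr,gs,gu,gx,gy,hv] rk=9  ker:hk,hl,hr,hs,hx,hy,kl,kr,ks,ku,kv,kx,ky,lr,ls,lu,lv,lx,ly,rs,ru,rv,rx,su,sv,sx,sy,uv,ux,uy,vx,vy,xy
∂2: piv[ghk,ghl,ghr,ghx,ghy,gkr,gks,gku,gky,grs,gsu,gsy,guy,hlr,hls,hlv,hlx,hrx,hsv,kls,klv,klx,kly,kux,kxy,lrv,lvx,rsu,rsv,ruv,sux,svy] rk=32  ker:hkr,ksu,ksv,ksy,kuy,lrx,lsv,lxy,rvx,suv,suy,sxy,uxy
∂3: piv[ghkr,gksu,gksy,gkuy,gsuy,hlrx,klsv,kuxy,rsuv,suxy] rk=10  ker:ksuy
rk∂_3=10

rank∂_3=10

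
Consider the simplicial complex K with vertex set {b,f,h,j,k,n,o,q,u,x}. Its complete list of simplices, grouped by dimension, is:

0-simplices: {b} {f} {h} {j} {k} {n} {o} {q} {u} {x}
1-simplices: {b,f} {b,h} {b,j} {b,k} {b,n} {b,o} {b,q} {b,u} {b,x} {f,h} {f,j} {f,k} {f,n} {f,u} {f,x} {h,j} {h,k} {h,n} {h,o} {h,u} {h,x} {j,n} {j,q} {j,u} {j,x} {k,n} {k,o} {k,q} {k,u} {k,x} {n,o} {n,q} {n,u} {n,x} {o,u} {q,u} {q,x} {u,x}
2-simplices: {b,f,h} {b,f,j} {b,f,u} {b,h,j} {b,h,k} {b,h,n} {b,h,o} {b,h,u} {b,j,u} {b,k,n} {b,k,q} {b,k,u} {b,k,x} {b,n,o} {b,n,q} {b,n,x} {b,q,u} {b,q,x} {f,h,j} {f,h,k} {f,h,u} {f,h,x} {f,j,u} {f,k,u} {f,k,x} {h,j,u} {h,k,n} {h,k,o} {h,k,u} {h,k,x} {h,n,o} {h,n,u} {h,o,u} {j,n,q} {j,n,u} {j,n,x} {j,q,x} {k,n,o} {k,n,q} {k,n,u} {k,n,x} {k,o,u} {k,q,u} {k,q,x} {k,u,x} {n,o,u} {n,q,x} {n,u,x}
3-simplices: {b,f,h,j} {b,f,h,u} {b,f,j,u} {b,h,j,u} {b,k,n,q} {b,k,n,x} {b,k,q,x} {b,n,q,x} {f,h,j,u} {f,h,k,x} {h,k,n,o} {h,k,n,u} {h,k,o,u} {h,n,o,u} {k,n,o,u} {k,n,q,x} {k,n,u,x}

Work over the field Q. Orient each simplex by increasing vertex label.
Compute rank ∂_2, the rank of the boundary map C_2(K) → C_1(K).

rank∂_2=28

n_0=10 n_1=38 n_2=48 n_3=17  [Q]
∂1: piv[bf,bh,bj,bk,bn,bo,bq,bu,bx] rk=9  ker:fh,fj,fk,fn,fu,fx,hj,hk,hn,ho,hu,hx,jn,jq,ju,jx,kn,ko,kq,ku,kx,no,nq,nu,nx,ou,qu,qx,ux
∂2: piv[bfh,bfj,bfu,bhj,bhk,bhn,bho,bhu,bju,bkn,bkq,bku,bkx,bno,bnq,bnx,bqu,bqx,fhk,fhx,fkx,hko,hnu,hou,jnq,jnu,jnx,kux] rk=28  ker:fhj,fhu,fju,fku,hju,hkn,hku,hkx,hno,jqx,kno,knq,knu,knx,kou,kqu,kqx,nou,nqx,nux
∂3: piv[bfhj,bfhu,bfju,bhju,bknq,bknx,bkqx,bnqx,fhkx,hkno,hknu,hkou,hnou,knux] rk=14  ker:fhju,knou,knqx
rk∂_2=28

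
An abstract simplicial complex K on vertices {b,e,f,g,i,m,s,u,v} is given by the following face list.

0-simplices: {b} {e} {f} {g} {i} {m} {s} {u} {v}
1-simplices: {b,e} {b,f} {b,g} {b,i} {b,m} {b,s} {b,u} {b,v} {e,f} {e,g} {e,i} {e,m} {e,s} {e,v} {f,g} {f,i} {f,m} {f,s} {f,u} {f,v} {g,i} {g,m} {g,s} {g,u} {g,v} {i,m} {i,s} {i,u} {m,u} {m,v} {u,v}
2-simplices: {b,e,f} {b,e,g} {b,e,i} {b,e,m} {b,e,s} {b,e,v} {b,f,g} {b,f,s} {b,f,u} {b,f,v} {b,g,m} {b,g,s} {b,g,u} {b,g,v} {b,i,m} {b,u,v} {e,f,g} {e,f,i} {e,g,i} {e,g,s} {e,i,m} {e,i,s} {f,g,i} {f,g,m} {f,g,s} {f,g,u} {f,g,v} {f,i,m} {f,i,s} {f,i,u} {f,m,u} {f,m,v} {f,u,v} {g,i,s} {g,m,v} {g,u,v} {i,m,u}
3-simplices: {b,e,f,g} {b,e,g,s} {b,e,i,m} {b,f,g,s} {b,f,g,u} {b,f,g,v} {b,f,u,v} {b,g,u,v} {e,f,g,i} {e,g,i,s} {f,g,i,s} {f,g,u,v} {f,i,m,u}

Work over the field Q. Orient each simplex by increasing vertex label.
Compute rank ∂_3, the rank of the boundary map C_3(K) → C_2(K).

n_0=9 n_1=31 n_2=37 n_3=13  [Q]
∂1: piv[be,bf,bg,bi,bm,bs,bu,bv] rk=8  ker:ef,eg,ei,em,es,ev,fg,fi,fm,fs,fu,fv,gi,gm,gs,gu,gv,im,is,iu,mu,mv,uv
∂2: piv[bef,beg,bei,bem,bes,bev,bfg,bfs,bfu,bfv,bgm,bgs,bgu,bgv,bim,buv,efi,egi,eis,fgm,fiu,fmu,fmv] rk=23  ker:efg,egs,eim,fgi,fgs,fgu,fgv,fim,fis,fuv,gis,gmv,guv,imu
∂3: piv[befg,begs,beim,bfgs,bfgu,bfgv,bfuv,bguv,efgi,egis,fgis,fimu] rk=12  ker:fguv
rk∂_3=12

rank∂_3=12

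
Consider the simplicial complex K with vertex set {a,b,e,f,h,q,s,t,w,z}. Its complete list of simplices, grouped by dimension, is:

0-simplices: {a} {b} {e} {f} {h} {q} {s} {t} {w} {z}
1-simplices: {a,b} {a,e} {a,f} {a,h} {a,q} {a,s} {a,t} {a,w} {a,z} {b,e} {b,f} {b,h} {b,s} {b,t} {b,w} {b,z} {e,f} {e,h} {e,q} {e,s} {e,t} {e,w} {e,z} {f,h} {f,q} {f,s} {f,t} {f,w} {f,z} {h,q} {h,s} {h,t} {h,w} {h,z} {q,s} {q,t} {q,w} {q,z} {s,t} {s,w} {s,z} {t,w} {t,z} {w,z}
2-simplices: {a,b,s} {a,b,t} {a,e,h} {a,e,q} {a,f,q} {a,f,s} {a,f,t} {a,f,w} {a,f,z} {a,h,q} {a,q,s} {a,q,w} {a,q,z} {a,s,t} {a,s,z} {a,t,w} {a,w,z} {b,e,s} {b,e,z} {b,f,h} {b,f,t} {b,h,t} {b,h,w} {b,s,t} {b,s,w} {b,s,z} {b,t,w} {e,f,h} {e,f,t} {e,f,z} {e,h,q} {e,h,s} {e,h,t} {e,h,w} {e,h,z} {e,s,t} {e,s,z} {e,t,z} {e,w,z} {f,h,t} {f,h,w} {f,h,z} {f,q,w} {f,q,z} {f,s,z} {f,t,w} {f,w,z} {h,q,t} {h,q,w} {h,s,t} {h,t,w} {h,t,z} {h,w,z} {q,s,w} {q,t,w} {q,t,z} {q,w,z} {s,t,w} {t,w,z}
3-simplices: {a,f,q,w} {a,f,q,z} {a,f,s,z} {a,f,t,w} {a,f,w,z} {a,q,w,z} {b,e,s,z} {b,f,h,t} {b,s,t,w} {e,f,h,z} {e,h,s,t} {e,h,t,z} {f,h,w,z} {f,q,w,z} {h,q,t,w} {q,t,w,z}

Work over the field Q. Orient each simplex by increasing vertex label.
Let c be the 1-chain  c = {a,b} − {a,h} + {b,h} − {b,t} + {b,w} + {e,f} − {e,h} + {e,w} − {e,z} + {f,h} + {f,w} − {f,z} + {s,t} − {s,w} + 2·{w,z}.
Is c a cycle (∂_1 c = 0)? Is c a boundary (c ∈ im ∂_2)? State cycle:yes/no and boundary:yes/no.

n_0=10 n_1=44 n_2=59 n_3=16  [Q]
∂1: piv[ab,ae,af,ah,aq,as,at,aw,az] rk=9  ker:be,bf,bh,bs,bt,bw,bz,ef,eh,eq,es,et,ew,ez,fh,fq,fs,ft,fw,fz,hq,hs,ht,hw,hz,qs,qt,qw,qz,st,sw,sz,tw,tz,wz
∂2: piv[abs,abt,aeh,aeq,afq,afs,aft,afw,afz,ahq,aqs,aqw,aqz,ast,asz,atw,awz,bes,bez,bfh,bft,bht,bhw,bsw,bsz,btw,efh,eft,efz,ehs,ehw,ehz,etz,hqt,hqw] rk=35  ker:bst,ehq,eht,est,esz,ewz,fht,fhw,fhz,fqw,fqz,fsz,ftw,fwz,hst,htw,htz,hwz,qsw,qtw,qtz,qwz,stw,twz
∂3: piv[afqw,afqz,afsz,aftw,afwz,aqwz,besz,bfht,bstw,efhz,ehst,ehtz,fhwz,hqtw,qtwz] rk=15  ker:fqwz
∂1c = 0
c vs im∂2: reduces to 0 ⇒ boundary

cycle:yes boundary:yes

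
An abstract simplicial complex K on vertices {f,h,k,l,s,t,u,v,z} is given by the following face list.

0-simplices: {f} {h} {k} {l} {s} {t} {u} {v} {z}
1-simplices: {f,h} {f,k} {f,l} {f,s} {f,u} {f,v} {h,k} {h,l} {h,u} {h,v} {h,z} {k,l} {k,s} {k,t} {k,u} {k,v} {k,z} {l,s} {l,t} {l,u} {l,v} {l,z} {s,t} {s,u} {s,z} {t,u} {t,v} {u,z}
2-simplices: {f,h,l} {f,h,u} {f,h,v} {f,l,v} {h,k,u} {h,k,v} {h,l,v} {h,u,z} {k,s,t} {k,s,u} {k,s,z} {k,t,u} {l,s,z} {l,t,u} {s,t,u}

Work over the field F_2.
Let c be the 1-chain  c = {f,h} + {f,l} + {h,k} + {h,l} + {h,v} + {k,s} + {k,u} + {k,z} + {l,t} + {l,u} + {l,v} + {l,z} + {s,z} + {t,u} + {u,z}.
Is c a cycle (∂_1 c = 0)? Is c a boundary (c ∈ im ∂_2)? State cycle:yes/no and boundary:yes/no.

cycle:yes boundary:no

n_0=9 n_1=28 n_2=15  [Z2]
∂1: piv[fh,fk,fl,fs,fu,fv,hz,kt] rk=8  ker:hk,hl,hu,hv,kl,ks,ku,kv,kz,ls,lt,lu,lv,lz,st,su,sz,tu,tv,uz
∂2: piv[fhl,fhu,fhv,flv,hku,hkv,huz,kst,ksu,ksz,ktu,lsz,ltu] rk=13  ker:hlv,stu
∂1c = 0
c vs im∂2: residual ≠ 0 ⇒ not boundary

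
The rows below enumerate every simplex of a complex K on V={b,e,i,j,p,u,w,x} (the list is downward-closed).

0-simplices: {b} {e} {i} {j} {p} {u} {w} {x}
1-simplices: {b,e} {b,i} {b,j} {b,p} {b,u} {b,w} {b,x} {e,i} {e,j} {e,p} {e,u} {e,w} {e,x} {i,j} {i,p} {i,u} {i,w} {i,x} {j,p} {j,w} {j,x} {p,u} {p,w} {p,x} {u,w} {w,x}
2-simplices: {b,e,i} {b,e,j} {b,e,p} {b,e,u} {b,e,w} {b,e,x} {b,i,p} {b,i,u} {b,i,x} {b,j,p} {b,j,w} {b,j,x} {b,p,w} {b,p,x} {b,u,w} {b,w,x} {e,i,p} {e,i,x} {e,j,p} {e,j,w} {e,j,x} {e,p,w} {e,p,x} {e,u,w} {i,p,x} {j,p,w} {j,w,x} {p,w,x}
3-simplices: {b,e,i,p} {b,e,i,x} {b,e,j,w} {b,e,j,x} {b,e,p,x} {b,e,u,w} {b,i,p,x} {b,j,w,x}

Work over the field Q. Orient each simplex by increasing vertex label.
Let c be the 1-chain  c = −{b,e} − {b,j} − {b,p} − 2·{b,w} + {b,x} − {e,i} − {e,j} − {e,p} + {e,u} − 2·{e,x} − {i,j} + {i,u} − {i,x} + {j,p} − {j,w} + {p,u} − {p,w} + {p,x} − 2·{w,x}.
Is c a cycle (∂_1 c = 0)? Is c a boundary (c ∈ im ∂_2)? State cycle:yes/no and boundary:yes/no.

n_0=8 n_1=26 n_2=28 n_3=8  [Q]
∂1: piv[be,bi,bj,bp,bu,bw,bx] rk=7  ker:ei,ej,ep,eu,ew,ex,ij,ip,iu,iw,ix,jp,jw,jx,pu,pw,px,uw,wx
∂2: piv[bei,bej,bep,beu,bew,bex,bip,biu,bix,bjp,bjw,bjx,bpw,bpx,buw,bwx] rk=16  ker:eip,eix,ejp,ejw,ejx,epw,epx,euw,ipx,jpw,jwx,pwx
∂3: piv[beip,beix,bejw,bejx,bepx,beuw,bipx,bjwx] rk=8
∂1c = 4·{b} + 3·{e} − 3·{j} − 2·{p} + 3·{u} − 2·{w} − 3·{x}

cycle:no boundary:no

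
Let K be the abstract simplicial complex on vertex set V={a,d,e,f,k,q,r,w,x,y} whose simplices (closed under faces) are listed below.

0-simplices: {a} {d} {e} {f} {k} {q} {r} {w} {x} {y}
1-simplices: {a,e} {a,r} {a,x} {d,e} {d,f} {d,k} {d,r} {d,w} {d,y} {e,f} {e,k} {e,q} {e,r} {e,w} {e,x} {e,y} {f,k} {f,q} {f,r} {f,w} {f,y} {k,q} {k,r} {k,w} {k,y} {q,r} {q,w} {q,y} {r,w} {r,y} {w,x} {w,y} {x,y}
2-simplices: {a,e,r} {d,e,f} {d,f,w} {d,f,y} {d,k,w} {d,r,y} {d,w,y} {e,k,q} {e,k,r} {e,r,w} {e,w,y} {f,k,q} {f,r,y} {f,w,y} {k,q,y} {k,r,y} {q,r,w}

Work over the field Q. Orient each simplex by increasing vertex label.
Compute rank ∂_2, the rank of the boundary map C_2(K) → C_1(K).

rank∂_2=16

n_0=10 n_1=33 n_2=17  [Q]
∂1: piv[ae,ar,ax,de,df,dk,dw,dy,eq] rk=9  ker:dr,ef,ek,er,ew,ex,ey,fk,fq,fr,fw,fy,kq,kr,kw,ky,qr,qw,qy,rw,ry,wx,wy,xy
∂2: piv[aer,def,dfw,dfy,dkw,dry,dwy,ekq,ekr,erw,ewy,fkq,fry,kqy,kry,qrw] rk=16  ker:fwy
rk∂_2=16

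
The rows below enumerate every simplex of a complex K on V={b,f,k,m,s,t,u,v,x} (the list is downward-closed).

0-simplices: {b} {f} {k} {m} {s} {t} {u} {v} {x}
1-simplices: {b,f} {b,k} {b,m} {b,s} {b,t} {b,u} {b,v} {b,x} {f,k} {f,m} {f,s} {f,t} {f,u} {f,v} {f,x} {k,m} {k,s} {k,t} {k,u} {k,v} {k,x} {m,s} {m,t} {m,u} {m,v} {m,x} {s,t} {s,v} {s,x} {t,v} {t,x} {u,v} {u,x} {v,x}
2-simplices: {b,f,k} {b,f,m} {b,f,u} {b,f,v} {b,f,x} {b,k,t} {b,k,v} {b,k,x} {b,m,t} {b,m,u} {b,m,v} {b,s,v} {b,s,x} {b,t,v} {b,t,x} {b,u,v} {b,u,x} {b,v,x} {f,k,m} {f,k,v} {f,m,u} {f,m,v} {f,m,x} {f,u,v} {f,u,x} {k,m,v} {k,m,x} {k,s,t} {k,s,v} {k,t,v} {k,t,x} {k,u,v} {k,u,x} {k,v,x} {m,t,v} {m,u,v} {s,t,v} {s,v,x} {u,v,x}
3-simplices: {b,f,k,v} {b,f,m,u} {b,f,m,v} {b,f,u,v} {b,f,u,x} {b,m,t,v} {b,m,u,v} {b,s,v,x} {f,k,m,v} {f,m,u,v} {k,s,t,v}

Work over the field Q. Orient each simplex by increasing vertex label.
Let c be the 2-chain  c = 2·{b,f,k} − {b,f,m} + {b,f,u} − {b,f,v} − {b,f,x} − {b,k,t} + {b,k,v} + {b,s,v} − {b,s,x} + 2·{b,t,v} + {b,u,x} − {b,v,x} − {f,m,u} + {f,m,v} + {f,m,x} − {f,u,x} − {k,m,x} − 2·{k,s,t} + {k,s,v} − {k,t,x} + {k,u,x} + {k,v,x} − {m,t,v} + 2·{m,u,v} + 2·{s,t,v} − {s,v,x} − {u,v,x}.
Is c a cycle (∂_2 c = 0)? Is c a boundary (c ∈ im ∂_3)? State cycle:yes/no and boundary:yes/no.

n_0=9 n_1=34 n_2=39 n_3=11  [Q]
∂1: piv[bf,bk,bm,bs,bt,bu,bv,bx] rk=8  ker:fk,fm,fs,ft,fu,fv,fx,km,ks,kt,ku,kv,kx,ms,mt,mu,mv,mx,st,sv,sx,tv,tx,uv,ux,vx
∂2: piv[bfk,bfm,bfu,bfv,bfx,bkt,bkv,bkx,bmt,bmu,bmv,bsv,bsx,btv,btx,buv,bux,bvx,fkm,fmx,kst,ksv,kuv] rk=23  ker:fkv,fmu,fmv,fuv,fux,kmv,kmx,ktv,ktx,kux,kvx,mtv,muv,stv,svx,uvx
∂3: piv[bfkv,bfmu,bfmv,bfuv,bfux,bmtv,bmuv,bsvx,fkmv,kstv] rk=10  ker:fmuv
∂2c = −2·{b,k} + {b,m} + 3·{b,t} − 4·{b,v} + 2·{b,x} + 2·{f,k} + {f,u} − 2·{f,v} − {f,x} − {k,m} − {k,s} + {k,u} + {k,v} − {m,t} + {m,u} − {s,v} + 3·{t,v} − {t,x} + {u,v} + 2·{u,x} − 2·{v,x}

cycle:no boundary:no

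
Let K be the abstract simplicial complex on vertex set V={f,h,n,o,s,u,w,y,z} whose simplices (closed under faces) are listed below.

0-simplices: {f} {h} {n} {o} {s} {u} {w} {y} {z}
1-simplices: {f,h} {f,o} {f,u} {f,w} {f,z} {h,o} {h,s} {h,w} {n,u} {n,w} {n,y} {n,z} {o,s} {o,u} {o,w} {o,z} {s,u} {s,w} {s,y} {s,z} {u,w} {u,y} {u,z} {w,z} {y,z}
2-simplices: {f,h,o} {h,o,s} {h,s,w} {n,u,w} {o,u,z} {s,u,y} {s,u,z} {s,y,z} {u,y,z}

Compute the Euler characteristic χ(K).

n_0=9 n_1=25 n_2=9
χ=+9−25+9=-7

χ(K)=-7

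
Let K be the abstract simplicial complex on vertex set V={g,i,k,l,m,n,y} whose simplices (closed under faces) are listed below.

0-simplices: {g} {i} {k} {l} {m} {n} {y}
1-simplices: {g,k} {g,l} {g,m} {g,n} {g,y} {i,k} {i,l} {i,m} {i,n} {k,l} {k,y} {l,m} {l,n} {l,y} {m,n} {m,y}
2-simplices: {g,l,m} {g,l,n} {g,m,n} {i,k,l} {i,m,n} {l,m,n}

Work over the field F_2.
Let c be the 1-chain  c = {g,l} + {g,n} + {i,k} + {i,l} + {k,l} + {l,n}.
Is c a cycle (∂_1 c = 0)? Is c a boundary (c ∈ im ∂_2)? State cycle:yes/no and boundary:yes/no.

cycle:yes boundary:yes

n_0=7 n_1=16 n_2=6  [Z2]
∂1: piv[gk,gl,gm,gn,gy,ik] rk=6  ker:il,im,in,kl,ky,lm,ln,ly,mn,my
∂2: piv[glm,gln,gmn,ikl,imn] rk=5  ker:lmn
∂1c = 0
c vs im∂2: reduces to 0 ⇒ boundary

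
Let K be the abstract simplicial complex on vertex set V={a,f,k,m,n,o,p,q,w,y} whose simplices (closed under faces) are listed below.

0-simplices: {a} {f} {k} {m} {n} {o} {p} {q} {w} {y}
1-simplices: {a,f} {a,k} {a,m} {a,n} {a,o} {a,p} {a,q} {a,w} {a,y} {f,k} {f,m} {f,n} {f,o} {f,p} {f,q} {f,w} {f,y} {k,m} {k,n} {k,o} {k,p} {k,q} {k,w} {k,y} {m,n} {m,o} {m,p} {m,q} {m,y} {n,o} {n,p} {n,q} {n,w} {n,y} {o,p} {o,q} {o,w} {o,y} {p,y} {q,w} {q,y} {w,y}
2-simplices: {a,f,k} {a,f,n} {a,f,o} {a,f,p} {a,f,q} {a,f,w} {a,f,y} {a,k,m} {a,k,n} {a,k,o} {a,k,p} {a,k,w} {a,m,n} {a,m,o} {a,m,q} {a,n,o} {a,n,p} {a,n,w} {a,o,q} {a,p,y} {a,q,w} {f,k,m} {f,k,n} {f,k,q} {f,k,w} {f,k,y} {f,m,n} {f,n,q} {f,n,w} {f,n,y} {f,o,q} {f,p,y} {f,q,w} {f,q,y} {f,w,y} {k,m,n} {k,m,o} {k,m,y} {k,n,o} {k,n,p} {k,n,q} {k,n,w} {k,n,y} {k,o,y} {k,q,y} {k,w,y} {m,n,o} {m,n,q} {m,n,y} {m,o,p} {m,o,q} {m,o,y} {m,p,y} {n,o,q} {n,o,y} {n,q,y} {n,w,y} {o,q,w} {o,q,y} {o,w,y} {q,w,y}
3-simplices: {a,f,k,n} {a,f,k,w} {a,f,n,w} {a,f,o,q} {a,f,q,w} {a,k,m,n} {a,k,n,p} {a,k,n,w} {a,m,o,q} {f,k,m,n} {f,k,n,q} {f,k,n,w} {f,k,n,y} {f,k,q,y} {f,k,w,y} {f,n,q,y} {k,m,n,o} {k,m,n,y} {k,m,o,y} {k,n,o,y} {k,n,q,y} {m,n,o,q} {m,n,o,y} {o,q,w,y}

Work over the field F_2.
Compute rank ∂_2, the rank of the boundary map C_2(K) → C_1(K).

n_0=10 n_1=42 n_2=61 n_3=24  [Z2]
∂1: piv[af,ak,am,an,ao,ap,aq,aw,ay] rk=9  ker:fk,fm,fn,fo,fp,fq,fw,fy,km,kn,ko,kp,kq,kw,ky,mn,mo,mp,mq,my,no,np,nq,nw,ny,op,oq,ow,oy,py,qw,qy,wy
∂2: piv[afk,afn,afo,afp,afq,afw,afy,akm,akn,ako,akp,akw,amn,amo,amq,ano,anp,anw,aoq,apy,aqw,fkm,fkq,fky,fnq,fny,fqy,fwy,kmy,koy,mop,mpy,oqw] rk=33  ker:fkn,fkw,fmn,fnw,foq,fpy,fqw,kmn,kmo,kno,knp,knq,knw,kny,kqy,kwy,mno,mnq,mny,moq,moy,noq,noy,nqy,nwy,oqy,owy,qwy
∂3: piv[afkn,afkw,afnw,afoq,afqw,akmn,aknp,aknw,amoq,fkmn,fknq,fkny,fkqy,fkwy,fnqy,kmno,kmny,kmoy,knoy,mnoq,oqwy] rk=21  ker:fknw,knqy,mnoy
rk∂_2=33

rank∂_2=33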